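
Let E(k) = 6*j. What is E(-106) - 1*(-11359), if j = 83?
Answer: 11857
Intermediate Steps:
E(k) = 498 (E(k) = 6*83 = 498)
E(-106) - 1*(-11359) = 498 - 1*(-11359) = 498 + 11359 = 11857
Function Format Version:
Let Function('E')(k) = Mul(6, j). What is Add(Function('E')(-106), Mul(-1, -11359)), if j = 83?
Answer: 11857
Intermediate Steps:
Function('E')(k) = 498 (Function('E')(k) = Mul(6, 83) = 498)
Add(Function('E')(-106), Mul(-1, -11359)) = Add(498, Mul(-1, -11359)) = Add(498, 11359) = 11857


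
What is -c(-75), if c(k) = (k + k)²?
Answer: -22500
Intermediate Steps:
c(k) = 4*k² (c(k) = (2*k)² = 4*k²)
-c(-75) = -4*(-75)² = -4*5625 = -1*22500 = -22500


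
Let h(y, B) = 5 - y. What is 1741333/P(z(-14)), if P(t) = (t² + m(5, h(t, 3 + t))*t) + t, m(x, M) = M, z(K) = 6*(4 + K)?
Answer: -1741333/360 ≈ -4837.0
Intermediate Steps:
z(K) = 24 + 6*K
P(t) = t + t² + t*(5 - t) (P(t) = (t² + (5 - t)*t) + t = (t² + t*(5 - t)) + t = t + t² + t*(5 - t))
1741333/P(z(-14)) = 1741333/((6*(24 + 6*(-14)))) = 1741333/((6*(24 - 84))) = 1741333/((6*(-60))) = 1741333/(-360) = 1741333*(-1/360) = -1741333/360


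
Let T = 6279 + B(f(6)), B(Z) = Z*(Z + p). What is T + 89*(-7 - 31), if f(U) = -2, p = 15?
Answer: 2871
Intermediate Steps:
B(Z) = Z*(15 + Z) (B(Z) = Z*(Z + 15) = Z*(15 + Z))
T = 6253 (T = 6279 - 2*(15 - 2) = 6279 - 2*13 = 6279 - 26 = 6253)
T + 89*(-7 - 31) = 6253 + 89*(-7 - 31) = 6253 + 89*(-38) = 6253 - 3382 = 2871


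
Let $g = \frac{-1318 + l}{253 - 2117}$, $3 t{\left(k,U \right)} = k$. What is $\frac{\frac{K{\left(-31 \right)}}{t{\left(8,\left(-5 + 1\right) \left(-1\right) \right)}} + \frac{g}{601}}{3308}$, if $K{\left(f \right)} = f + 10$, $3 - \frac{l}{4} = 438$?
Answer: $- \frac{8819021}{3705833312} \approx -0.0023798$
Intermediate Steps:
$l = -1740$ ($l = 12 - 1752 = -1740$)
$K{\left(f \right)} = 10 + f$
$t{\left(k,U \right)} = \frac{k}{3}$
$g = \frac{1529}{932}$ ($g = \frac{-1318 - 1740}{253 - 2117} = - \frac{3058}{-1864} = \left(-3058\right) \left(- \frac{1}{1864}\right) = \frac{1529}{932} \approx 1.6406$)
$\frac{\frac{K{\left(-31 \right)}}{t{\left(8,\left(-5 + 1\right) \left(-1\right) \right)}} + \frac{g}{601}}{3308} = \frac{\frac{10 - 31}{\frac{1}{3} \cdot 8} + \frac{1529}{932 \cdot 601}}{3308} = \left(- \frac{21}{\frac{8}{3}} + \frac{1529}{932} \cdot \frac{1}{601}\right) \frac{1}{3308} = \left(\left(-21\right) \frac{3}{8} + \frac{1529}{560132}\right) \frac{1}{3308} = \left(- \frac{63}{8} + \frac{1529}{560132}\right) \frac{1}{3308} = \left(- \frac{8819021}{1120264}\right) \frac{1}{3308} = - \frac{8819021}{3705833312}$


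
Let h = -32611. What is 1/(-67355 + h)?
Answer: -1/99966 ≈ -1.0003e-5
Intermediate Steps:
1/(-67355 + h) = 1/(-67355 - 32611) = 1/(-99966) = -1/99966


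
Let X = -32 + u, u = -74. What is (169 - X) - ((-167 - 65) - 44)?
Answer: 551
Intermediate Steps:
X = -106 (X = -32 - 74 = -106)
(169 - X) - ((-167 - 65) - 44) = (169 - 1*(-106)) - ((-167 - 65) - 44) = (169 + 106) - (-232 - 44) = 275 - 1*(-276) = 275 + 276 = 551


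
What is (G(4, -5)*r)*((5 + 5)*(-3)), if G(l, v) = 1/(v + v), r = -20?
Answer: -60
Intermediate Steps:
G(l, v) = 1/(2*v)
(G(4, -5)*r)*((5 + 5)*(-3)) = (((½)/(-5))*(-20))*((5 + 5)*(-3)) = (((½)*(-⅕))*(-20))*(10*(-3)) = -⅒*(-20)*(-30) = 2*(-30) = -60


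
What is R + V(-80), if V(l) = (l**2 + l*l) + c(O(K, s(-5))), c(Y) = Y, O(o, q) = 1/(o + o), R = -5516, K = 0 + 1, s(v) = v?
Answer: 14569/2 ≈ 7284.5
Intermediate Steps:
K = 1
O(o, q) = 1/(2*o)
V(l) = 1/2 + 2*l**2 (V(l) = (l**2 + l*l) + (1/2)/1 = (l**2 + l**2) + (1/2)*1 = 2*l**2 + 1/2 = 1/2 + 2*l**2)
R + V(-80) = -5516 + (1/2 + 2*(-80)**2) = -5516 + (1/2 + 2*6400) = -5516 + (1/2 + 12800) = -5516 + 25601/2 = 14569/2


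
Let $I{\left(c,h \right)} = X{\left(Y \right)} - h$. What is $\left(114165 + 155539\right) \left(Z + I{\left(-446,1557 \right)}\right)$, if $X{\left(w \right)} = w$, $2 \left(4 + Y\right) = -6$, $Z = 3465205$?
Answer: $934157832264$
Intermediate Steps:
$Y = -7$ ($Y = -4 + \frac{1}{2} \left(-6\right) = -4 - 3 = -7$)
$I{\left(c,h \right)} = -7 - h$
$\left(114165 + 155539\right) \left(Z + I{\left(-446,1557 \right)}\right) = \left(114165 + 155539\right) \left(3465205 - 1564\right) = 269704 \left(3465205 - 1564\right) = 269704 \cdot 3463641 = 934157832264$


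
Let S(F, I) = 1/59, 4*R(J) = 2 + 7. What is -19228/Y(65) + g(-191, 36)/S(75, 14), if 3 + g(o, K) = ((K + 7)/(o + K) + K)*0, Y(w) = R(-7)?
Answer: -78505/9 ≈ -8722.8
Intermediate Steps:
R(J) = 9/4 (R(J) = (2 + 7)/4 = (¼)*9 = 9/4)
S(F, I) = 1/59
Y(w) = 9/4
g(o, K) = -3 (g(o, K) = -3 + ((K + 7)/(o + K) + K)*0 = -3 + ((7 + K)/(K + o) + K)*0 = -3 + (K + (7 + K)/(K + o))*0 = -3 + 0 = -3)
-19228/Y(65) + g(-191, 36)/S(75, 14) = -19228/9/4 - 3/1/59 = -19228*4/9 - 3*59 = -76912/9 - 177 = -78505/9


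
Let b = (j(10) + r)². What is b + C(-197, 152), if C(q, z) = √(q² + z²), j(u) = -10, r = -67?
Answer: 5929 + √61913 ≈ 6177.8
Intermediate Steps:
b = 5929 (b = (-10 - 67)² = (-77)² = 5929)
b + C(-197, 152) = 5929 + √((-197)² + 152²) = 5929 + √(38809 + 23104) = 5929 + √61913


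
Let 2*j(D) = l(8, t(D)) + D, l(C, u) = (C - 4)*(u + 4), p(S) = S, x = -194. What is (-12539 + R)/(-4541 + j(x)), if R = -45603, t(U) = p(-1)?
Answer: 29071/2316 ≈ 12.552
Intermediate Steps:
t(U) = -1
l(C, u) = (-4 + C)*(4 + u)
j(D) = 6 + D/2 (j(D) = ((-16 - 4*(-1) + 4*8 + 8*(-1)) + D)/2 = ((-16 + 4 + 32 - 8) + D)/2 = (12 + D)/2 = 6 + D/2)
(-12539 + R)/(-4541 + j(x)) = (-12539 - 45603)/(-4541 + (6 + (½)*(-194))) = -58142/(-4541 + (6 - 97)) = -58142/(-4541 - 91) = -58142/(-4632) = -58142*(-1/4632) = 29071/2316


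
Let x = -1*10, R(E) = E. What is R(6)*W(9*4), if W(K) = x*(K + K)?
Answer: -4320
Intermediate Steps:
x = -10
W(K) = -20*K (W(K) = -10*(K + K) = -20*K)
R(6)*W(9*4) = 6*(-180*4) = 6*(-20*36) = 6*(-720) = -4320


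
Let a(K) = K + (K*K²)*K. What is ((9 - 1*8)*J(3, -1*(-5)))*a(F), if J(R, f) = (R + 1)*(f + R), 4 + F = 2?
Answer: 448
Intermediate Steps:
F = -2 (F = -4 + 2 = -2)
J(R, f) = (1 + R)*(R + f)
a(K) = K + K⁴ (a(K) = K + K³*K = K + K⁴)
((9 - 1*8)*J(3, -1*(-5)))*a(F) = ((9 - 1*8)*(3 - 1*(-5) + 3² + 3*(-1*(-5))))*(-2 + (-2)⁴) = ((9 - 8)*(3 + 5 + 9 + 3*5))*(-2 + 16) = (1*(3 + 5 + 9 + 15))*14 = (1*32)*14 = 32*14 = 448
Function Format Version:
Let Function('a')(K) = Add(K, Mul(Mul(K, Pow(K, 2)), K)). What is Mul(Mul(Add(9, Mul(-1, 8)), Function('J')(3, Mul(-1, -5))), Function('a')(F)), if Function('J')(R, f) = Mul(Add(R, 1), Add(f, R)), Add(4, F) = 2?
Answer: 448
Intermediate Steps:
F = -2 (F = Add(-4, 2) = -2)
Function('J')(R, f) = Mul(Add(1, R), Add(R, f))
Function('a')(K) = Add(K, Pow(K, 4)) (Function('a')(K) = Add(K, Mul(Pow(K, 3), K)) = Add(K, Pow(K, 4)))
Mul(Mul(Add(9, Mul(-1, 8)), Function('J')(3, Mul(-1, -5))), Function('a')(F)) = Mul(Mul(Add(9, Mul(-1, 8)), Add(3, Mul(-1, -5), Pow(3, 2), Mul(3, Mul(-1, -5)))), Add(-2, Pow(-2, 4))) = Mul(Mul(Add(9, -8), Add(3, 5, 9, Mul(3, 5))), Add(-2, 16)) = Mul(Mul(1, Add(3, 5, 9, 15)), 14) = Mul(Mul(1, 32), 14) = Mul(32, 14) = 448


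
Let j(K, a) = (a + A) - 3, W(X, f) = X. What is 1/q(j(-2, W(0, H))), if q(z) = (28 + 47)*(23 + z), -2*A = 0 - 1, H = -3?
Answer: 2/3075 ≈ 0.00065041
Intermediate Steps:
A = ½ (A = -(0 - 1)/2 = -½*(-1) = ½ ≈ 0.50000)
j(K, a) = -5/2 + a (j(K, a) = (a + ½) - 3 = (½ + a) - 3 = -5/2 + a)
q(z) = 1725 + 75*z (q(z) = 75*(23 + z) = 1725 + 75*z)
1/q(j(-2, W(0, H))) = 1/(1725 + 75*(-5/2 + 0)) = 1/(1725 + 75*(-5/2)) = 1/(1725 - 375/2) = 1/(3075/2) = 2/3075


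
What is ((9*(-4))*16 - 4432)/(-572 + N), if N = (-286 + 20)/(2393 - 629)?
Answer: 631008/72091 ≈ 8.7529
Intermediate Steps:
N = -19/126 (N = -266/1764 = -266*1/1764 = -19/126 ≈ -0.15079)
((9*(-4))*16 - 4432)/(-572 + N) = ((9*(-4))*16 - 4432)/(-572 - 19/126) = (-36*16 - 4432)/(-72091/126) = (-576 - 4432)*(-126/72091) = -5008*(-126/72091) = 631008/72091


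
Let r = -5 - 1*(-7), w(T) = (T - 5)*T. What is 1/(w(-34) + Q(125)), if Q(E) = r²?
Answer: 1/1330 ≈ 0.00075188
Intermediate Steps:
w(T) = T*(-5 + T) (w(T) = (-5 + T)*T = T*(-5 + T))
r = 2 (r = -5 + 7 = 2)
Q(E) = 4 (Q(E) = 2² = 4)
1/(w(-34) + Q(125)) = 1/(-34*(-5 - 34) + 4) = 1/(-34*(-39) + 4) = 1/(1326 + 4) = 1/1330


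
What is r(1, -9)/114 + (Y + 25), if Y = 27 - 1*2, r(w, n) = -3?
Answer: 1899/38 ≈ 49.974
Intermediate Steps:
Y = 25 (Y = 27 - 2 = 25)
r(1, -9)/114 + (Y + 25) = -3/114 + (25 + 25) = (1/114)*(-3) + 50 = -1/38 + 50 = 1899/38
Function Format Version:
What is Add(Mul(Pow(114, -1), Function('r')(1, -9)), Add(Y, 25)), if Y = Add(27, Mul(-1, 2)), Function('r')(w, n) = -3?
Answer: Rational(1899, 38) ≈ 49.974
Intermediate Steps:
Y = 25 (Y = Add(27, -2) = 25)
Add(Mul(Pow(114, -1), Function('r')(1, -9)), Add(Y, 25)) = Add(Mul(Pow(114, -1), -3), Add(25, 25)) = Add(Mul(Rational(1, 114), -3), 50) = Add(Rational(-1, 38), 50) = Rational(1899, 38)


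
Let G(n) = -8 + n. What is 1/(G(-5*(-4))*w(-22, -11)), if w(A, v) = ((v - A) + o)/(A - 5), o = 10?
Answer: -3/28 ≈ -0.10714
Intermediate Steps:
w(A, v) = (10 + v - A)/(-5 + A) (w(A, v) = ((v - A) + 10)/(A - 5) = (10 + v - A)/(-5 + A))
1/(G(-5*(-4))*w(-22, -11)) = 1/((-8 - 5*(-4))*((10 - 11 - 1*(-22))/(-5 - 22))) = 1/((-8 + 20)*((10 - 11 + 22)/(-27))) = 1/(12*(-1/27*21)) = 1/(12*(-7/9)) = 1/(-28/3) = -3/28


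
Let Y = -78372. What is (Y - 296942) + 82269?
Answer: -293045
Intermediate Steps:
(Y - 296942) + 82269 = (-78372 - 296942) + 82269 = -375314 + 82269 = -293045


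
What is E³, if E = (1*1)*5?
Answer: 125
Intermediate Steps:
E = 5 (E = 1*5 = 5)
E³ = 5³ = 125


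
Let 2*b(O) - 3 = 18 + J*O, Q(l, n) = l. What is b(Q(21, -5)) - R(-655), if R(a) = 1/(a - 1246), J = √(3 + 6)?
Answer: 79843/1901 ≈ 42.001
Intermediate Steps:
J = 3 (J = √9 = 3)
R(a) = 1/(-1246 + a)
b(O) = 21/2 + 3*O/2 (b(O) = 3/2 + (18 + 3*O)/2 = 3/2 + (9 + 3*O/2) = 21/2 + 3*O/2)
b(Q(21, -5)) - R(-655) = (21/2 + (3/2)*21) - 1/(-1246 - 655) = (21/2 + 63/2) - 1/(-1901) = 42 - 1*(-1/1901) = 42 + 1/1901 = 79843/1901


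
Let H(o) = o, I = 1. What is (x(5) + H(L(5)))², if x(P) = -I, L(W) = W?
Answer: 16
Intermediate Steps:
x(P) = -1 (x(P) = -1*1 = -1)
(x(5) + H(L(5)))² = (-1 + 5)² = 4² = 16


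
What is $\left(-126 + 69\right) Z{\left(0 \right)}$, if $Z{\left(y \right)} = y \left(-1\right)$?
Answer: $0$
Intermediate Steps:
$Z{\left(y \right)} = - y$
$\left(-126 + 69\right) Z{\left(0 \right)} = \left(-126 + 69\right) \left(\left(-1\right) 0\right) = \left(-57\right) 0 = 0$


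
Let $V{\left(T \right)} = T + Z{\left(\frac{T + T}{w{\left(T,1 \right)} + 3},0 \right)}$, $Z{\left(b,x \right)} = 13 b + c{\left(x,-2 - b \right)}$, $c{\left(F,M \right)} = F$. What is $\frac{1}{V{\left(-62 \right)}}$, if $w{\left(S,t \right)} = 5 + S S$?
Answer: $- \frac{963}{60109} \approx -0.016021$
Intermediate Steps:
$w{\left(S,t \right)} = 5 + S^{2}$
$Z{\left(b,x \right)} = x + 13 b$ ($Z{\left(b,x \right)} = 13 b + x = x + 13 b$)
$V{\left(T \right)} = T + \frac{26 T}{8 + T^{2}}$ ($V{\left(T \right)} = T + \left(0 + 13 \frac{T + T}{\left(5 + T^{2}\right) + 3}\right) = T + \left(0 + 13 \frac{2 T}{8 + T^{2}}\right) = T + \left(0 + \frac{26 T}{8 + T^{2}}\right) = T + \frac{26 T}{8 + T^{2}}$)
$\frac{1}{V{\left(-62 \right)}} = \frac{1}{\left(-62\right) \frac{1}{8 + \left(-62\right)^{2}} \left(34 + \left(-62\right)^{2}\right)} = \frac{1}{\left(-62\right) \frac{1}{8 + 3844} \left(34 + 3844\right)} = \frac{1}{\left(-62\right) \frac{1}{3852} \cdot 3878} = \frac{1}{- \frac{60109}{963}} = - \frac{963}{60109}$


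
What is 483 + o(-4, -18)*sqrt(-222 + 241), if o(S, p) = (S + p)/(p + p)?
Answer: 483 + 11*sqrt(19)/18 ≈ 485.66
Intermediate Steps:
o(S, p) = (S + p)/(2*p) (o(S, p) = (S + p)/((2*p)) = (S + p)*(1/(2*p)) = (S + p)/(2*p))
483 + o(-4, -18)*sqrt(-222 + 241) = 483 + ((1/2)*(-4 - 18)/(-18))*sqrt(-222 + 241) = 483 + ((1/2)*(-1/18)*(-22))*sqrt(19) = 483 + 11*sqrt(19)/18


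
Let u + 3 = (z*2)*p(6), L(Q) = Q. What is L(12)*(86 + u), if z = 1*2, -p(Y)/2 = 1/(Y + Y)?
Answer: 988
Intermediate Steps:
p(Y) = -1/Y (p(Y) = -2/(Y + Y) = -2*1/(2*Y) = -1/Y)
z = 2
u = -11/3 (u = -3 + (2*2)*(-1/6) = -3 + 4*(-1*1/6) = -3 + 4*(-1/6) = -3 - 2/3 = -11/3 ≈ -3.6667)
L(12)*(86 + u) = 12*(86 - 11/3) = 12*(247/3) = 988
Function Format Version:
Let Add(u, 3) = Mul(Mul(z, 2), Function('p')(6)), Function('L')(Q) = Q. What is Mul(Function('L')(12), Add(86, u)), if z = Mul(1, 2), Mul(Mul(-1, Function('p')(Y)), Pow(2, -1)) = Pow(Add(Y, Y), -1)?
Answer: 988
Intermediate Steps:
Function('p')(Y) = Mul(-1, Pow(Y, -1)) (Function('p')(Y) = Mul(-2, Pow(Add(Y, Y), -1)) = Mul(-2, Pow(Mul(2, Y), -1)) = Mul(-2, Mul(Rational(1, 2), Pow(Y, -1))) = Mul(-1, Pow(Y, -1)))
z = 2
u = Rational(-11, 3) (u = Add(-3, Mul(Mul(2, 2), Mul(-1, Pow(6, -1)))) = Add(-3, Mul(4, Mul(-1, Rational(1, 6)))) = Add(-3, Mul(4, Rational(-1, 6))) = Add(-3, Rational(-2, 3)) = Rational(-11, 3) ≈ -3.6667)
Mul(Function('L')(12), Add(86, u)) = Mul(12, Add(86, Rational(-11, 3))) = Mul(12, Rational(247, 3)) = 988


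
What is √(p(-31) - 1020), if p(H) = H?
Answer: I*√1051 ≈ 32.419*I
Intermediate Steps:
√(p(-31) - 1020) = √(-31 - 1020) = √(-1051) = I*√1051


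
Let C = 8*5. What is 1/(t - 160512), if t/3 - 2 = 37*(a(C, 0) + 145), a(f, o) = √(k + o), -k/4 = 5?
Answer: -1301/187880931 - 2*I*√5/187880931 ≈ -6.9246e-6 - 2.3803e-8*I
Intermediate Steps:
k = -20 (k = -4*5 = -20)
C = 40
a(f, o) = √(-20 + o)
t = 16101 + 222*I*√5 (t = 6 + 3*(37*(√(-20 + 0) + 145)) = 6 + 3*(37*(√(-20) + 145)) = 6 + 3*(37*(2*I*√5 + 145)) = 6 + 3*(37*(145 + 2*I*√5)) = 6 + 3*(5365 + 74*I*√5) = 6 + (16095 + 222*I*√5) = 16101 + 222*I*√5 ≈ 16101.0 + 496.41*I)
1/(t - 160512) = 1/((16101 + 222*I*√5) - 160512) = 1/(-144411 + 222*I*√5)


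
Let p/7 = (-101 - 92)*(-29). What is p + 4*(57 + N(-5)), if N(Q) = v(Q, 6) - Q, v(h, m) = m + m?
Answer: 39475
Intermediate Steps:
v(h, m) = 2*m
N(Q) = 12 - Q (N(Q) = 2*6 - Q = 12 - Q)
p = 39179 (p = 7*((-101 - 92)*(-29)) = 7*(-193*(-29)) = 7*5597 = 39179)
p + 4*(57 + N(-5)) = 39179 + 4*(57 + (12 - 1*(-5))) = 39179 + 4*(57 + (12 + 5)) = 39179 + 4*(57 + 17) = 39179 + 4*74 = 39179 + 296 = 39475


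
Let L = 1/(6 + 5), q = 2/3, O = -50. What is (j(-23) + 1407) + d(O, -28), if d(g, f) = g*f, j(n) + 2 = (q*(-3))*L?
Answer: 30853/11 ≈ 2804.8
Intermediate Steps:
q = 2/3 (q = 2*(1/3) = 2/3 ≈ 0.66667)
L = 1/11 ≈ 0.090909
j(n) = -24/11 (j(n) = -2 + ((2/3)*(-3))*(1/11) = -2 - 2*1/11 = -2 - 2/11 = -24/11)
d(g, f) = f*g
(j(-23) + 1407) + d(O, -28) = (-24/11 + 1407) - 28*(-50) = 15453/11 + 1400 = 30853/11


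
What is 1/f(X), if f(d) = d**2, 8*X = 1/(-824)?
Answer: 43454464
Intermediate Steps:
X = -1/6592 (X = (1/8)/(-824) = (1/8)*(-1/824) = -1/6592 ≈ -0.00015170)
1/f(X) = 1/((-1/6592)**2) = 1/(1/43454464) = 43454464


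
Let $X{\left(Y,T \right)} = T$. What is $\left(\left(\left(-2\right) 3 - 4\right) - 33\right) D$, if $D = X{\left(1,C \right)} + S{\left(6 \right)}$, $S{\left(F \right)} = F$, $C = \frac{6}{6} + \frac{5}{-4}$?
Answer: $- \frac{989}{4} \approx -247.25$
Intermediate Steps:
$C = - \frac{1}{4}$ ($C = 6 \cdot \frac{1}{6} + 5 \left(- \frac{1}{4}\right) = 1 - \frac{5}{4} = - \frac{1}{4} \approx -0.25$)
$D = \frac{23}{4}$ ($D = - \frac{1}{4} + 6 = \frac{23}{4} \approx 5.75$)
$\left(\left(\left(-2\right) 3 - 4\right) - 33\right) D = \left(\left(\left(-2\right) 3 - 4\right) - 33\right) \frac{23}{4} = \left(\left(-6 - 4\right) - 33\right) \frac{23}{4} = \left(-10 - 33\right) \frac{23}{4} = \left(-43\right) \frac{23}{4} = - \frac{989}{4}$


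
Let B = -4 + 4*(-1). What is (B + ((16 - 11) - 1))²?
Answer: 16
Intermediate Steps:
B = -8 (B = -4 - 4 = -8)
(B + ((16 - 11) - 1))² = (-8 + ((16 - 11) - 1))² = (-8 + (5 - 1))² = (-8 + 4)² = (-4)² = 16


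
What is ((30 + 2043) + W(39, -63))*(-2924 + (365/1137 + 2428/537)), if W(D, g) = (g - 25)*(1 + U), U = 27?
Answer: 232299240655/203523 ≈ 1.1414e+6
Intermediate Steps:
W(D, g) = -700 + 28*g (W(D, g) = (g - 25)*(1 + 27) = (-25 + g)*28 = -700 + 28*g)
((30 + 2043) + W(39, -63))*(-2924 + (365/1137 + 2428/537)) = ((30 + 2043) + (-700 + 28*(-63)))*(-2924 + (365/1137 + 2428/537)) = (2073 + (-700 - 1764))*(-2924 + (365*(1/1137) + 2428*(1/537))) = (2073 - 2464)*(-2924 + (365/1137 + 2428/537)) = -391*(-2924 + 985547/203523) = -391*(-594115705/203523) = 232299240655/203523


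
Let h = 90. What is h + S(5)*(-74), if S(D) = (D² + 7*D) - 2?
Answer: -4202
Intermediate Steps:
S(D) = -2 + D² + 7*D
h + S(5)*(-74) = 90 + (-2 + 5² + 7*5)*(-74) = 90 + (-2 + 25 + 35)*(-74) = 90 + 58*(-74) = 90 - 4292 = -4202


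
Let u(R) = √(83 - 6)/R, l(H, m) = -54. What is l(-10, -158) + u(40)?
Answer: -54 + √77/40 ≈ -53.781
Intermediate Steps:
u(R) = √77/R
l(-10, -158) + u(40) = -54 + √77/40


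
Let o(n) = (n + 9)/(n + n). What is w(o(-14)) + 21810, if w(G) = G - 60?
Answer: 609005/28 ≈ 21750.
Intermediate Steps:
o(n) = (9 + n)/(2*n) (o(n) = (9 + n)/((2*n)) = (9 + n)*(1/(2*n)) = (9 + n)/(2*n))
w(G) = -60 + G
w(o(-14)) + 21810 = (-60 + (1/2)*(9 - 14)/(-14)) + 21810 = (-60 + (1/2)*(-1/14)*(-5)) + 21810 = (-60 + 5/28) + 21810 = -1675/28 + 21810 = 609005/28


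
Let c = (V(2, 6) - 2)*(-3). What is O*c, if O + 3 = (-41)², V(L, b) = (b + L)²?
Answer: -312108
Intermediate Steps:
V(L, b) = (L + b)²
c = -186 (c = ((2 + 6)² - 2)*(-3) = (8² - 2)*(-3) = (64 - 2)*(-3) = 62*(-3) = -186)
O = 1678 (O = -3 + (-41)² = -3 + 1681 = 1678)
O*c = 1678*(-186) = -312108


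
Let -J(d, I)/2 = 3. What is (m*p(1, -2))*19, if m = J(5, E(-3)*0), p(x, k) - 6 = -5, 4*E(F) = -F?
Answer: -114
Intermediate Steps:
E(F) = -F/4 (E(F) = (-F)/4 = -F/4)
p(x, k) = 1 (p(x, k) = 6 - 5 = 1)
J(d, I) = -6 (J(d, I) = -2*3 = -6)
m = -6
(m*p(1, -2))*19 = -6*1*19 = -6*19 = -114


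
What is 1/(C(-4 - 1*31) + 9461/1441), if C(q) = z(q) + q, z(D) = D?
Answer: -1441/91409 ≈ -0.015764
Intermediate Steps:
C(q) = 2*q (C(q) = q + q = 2*q)
1/(C(-4 - 1*31) + 9461/1441) = 1/(2*(-4 - 1*31) + 9461/1441) = 1/(2*(-4 - 31) + 9461*(1/1441)) = 1/(2*(-35) + 9461/1441) = 1/(-70 + 9461/1441) = 1/(-91409/1441) = -1441/91409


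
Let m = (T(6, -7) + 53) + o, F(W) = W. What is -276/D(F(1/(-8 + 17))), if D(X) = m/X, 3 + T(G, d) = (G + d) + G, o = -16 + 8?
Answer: -92/141 ≈ -0.65248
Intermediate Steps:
o = -8
T(G, d) = -3 + d + 2*G (T(G, d) = -3 + ((G + d) + G) = -3 + (d + 2*G) = -3 + d + 2*G)
m = 47 (m = ((-3 - 7 + 2*6) + 53) - 8 = ((-3 - 7 + 12) + 53) - 8 = (2 + 53) - 8 = 55 - 8 = 47)
D(X) = 47/X
-276/D(F(1/(-8 + 17))) = -276*1/(47*(-8 + 17)) = -276/(47/(1/9)) = -276/(47/(⅑)) = -276/(47*9) = -276/423 = -276*1/423 = -92/141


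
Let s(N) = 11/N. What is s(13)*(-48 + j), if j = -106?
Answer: -1694/13 ≈ -130.31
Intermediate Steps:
s(13)*(-48 + j) = (11/13)*(-48 - 106) = (11*(1/13))*(-154) = (11/13)*(-154) = -1694/13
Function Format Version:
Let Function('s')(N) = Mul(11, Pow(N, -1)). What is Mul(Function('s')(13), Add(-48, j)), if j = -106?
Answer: Rational(-1694, 13) ≈ -130.31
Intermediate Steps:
Mul(Function('s')(13), Add(-48, j)) = Mul(Mul(11, Pow(13, -1)), Add(-48, -106)) = Mul(Mul(11, Rational(1, 13)), -154) = Mul(Rational(11, 13), -154) = Rational(-1694, 13)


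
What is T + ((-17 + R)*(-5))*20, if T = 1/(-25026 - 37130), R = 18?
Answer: -6215601/62156 ≈ -100.00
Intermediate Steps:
T = -1/62156 (T = 1/(-62156) = -1/62156 ≈ -1.6089e-5)
T + ((-17 + R)*(-5))*20 = -1/62156 + ((-17 + 18)*(-5))*20 = -1/62156 + (1*(-5))*20 = -1/62156 - 5*20 = -1/62156 - 100 = -6215601/62156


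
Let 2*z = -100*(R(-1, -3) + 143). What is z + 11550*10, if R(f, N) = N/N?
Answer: 108300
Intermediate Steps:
R(f, N) = 1
z = -7200 (z = (-100*(1 + 143))/2 = (-100*144)/2 = (½)*(-14400) = -7200)
z + 11550*10 = -7200 + 11550*10 = -7200 + 115500 = 108300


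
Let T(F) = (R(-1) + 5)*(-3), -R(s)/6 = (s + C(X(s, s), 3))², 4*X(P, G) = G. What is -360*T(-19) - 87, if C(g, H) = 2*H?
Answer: -156687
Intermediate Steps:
X(P, G) = G/4
R(s) = -6*(6 + s)² (R(s) = -6*(s + 2*3)² = -6*(s + 6)² = -6*(6 + s)²)
T(F) = 435 (T(F) = (-6*(6 - 1)² + 5)*(-3) = (-6*5² + 5)*(-3) = (-6*25 + 5)*(-3) = (-150 + 5)*(-3) = -145*(-3) = 435)
-360*T(-19) - 87 = -360*435 - 87 = -156600 - 87 = -156687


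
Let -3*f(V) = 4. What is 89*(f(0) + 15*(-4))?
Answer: -16376/3 ≈ -5458.7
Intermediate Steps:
f(V) = -4/3 (f(V) = -⅓*4 = -4/3)
89*(f(0) + 15*(-4)) = 89*(-4/3 + 15*(-4)) = 89*(-4/3 - 60) = 89*(-184/3) = -16376/3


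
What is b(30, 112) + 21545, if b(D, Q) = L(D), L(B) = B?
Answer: 21575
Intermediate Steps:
b(D, Q) = D
b(30, 112) + 21545 = 30 + 21545 = 21575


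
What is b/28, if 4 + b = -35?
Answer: -39/28 ≈ -1.3929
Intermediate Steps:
b = -39 (b = -4 - 35 = -39)
b/28 = -39/28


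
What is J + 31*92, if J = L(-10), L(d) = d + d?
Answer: 2832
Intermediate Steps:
L(d) = 2*d
J = -20 (J = 2*(-10) = -20)
J + 31*92 = -20 + 31*92 = -20 + 2852 = 2832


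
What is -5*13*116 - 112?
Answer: -7652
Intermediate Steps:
-5*13*116 - 112 = -65*116 - 112 = -7540 - 112 = -7652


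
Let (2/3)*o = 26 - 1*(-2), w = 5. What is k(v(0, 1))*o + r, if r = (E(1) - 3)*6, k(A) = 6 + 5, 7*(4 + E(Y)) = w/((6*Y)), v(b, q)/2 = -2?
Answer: 2945/7 ≈ 420.71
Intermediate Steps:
v(b, q) = -4 (v(b, q) = 2*(-2) = -4)
E(Y) = -4 + 5/(42*Y) (E(Y) = -4 + (5/((6*Y)))/7 = -4 + (5*(1/(6*Y)))/7 = -4 + (5/(6*Y))/7 = -4 + 5/(42*Y))
k(A) = 11
r = -289/7 (r = ((-4 + (5/42)/1) - 3)*6 = ((-4 + (5/42)*1) - 3)*6 = ((-4 + 5/42) - 3)*6 = (-163/42 - 3)*6 = -289/42*6 = -289/7 ≈ -41.286)
o = 42 (o = 3*(26 - 1*(-2))/2 = 3*(26 + 2)/2 = (3/2)*28 = 42)
k(v(0, 1))*o + r = 11*42 - 289/7 = 462 - 289/7 = 2945/7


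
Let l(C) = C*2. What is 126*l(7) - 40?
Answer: 1724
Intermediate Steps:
l(C) = 2*C
126*l(7) - 40 = 126*(2*7) - 40 = 126*14 - 40 = 1764 - 40 = 1724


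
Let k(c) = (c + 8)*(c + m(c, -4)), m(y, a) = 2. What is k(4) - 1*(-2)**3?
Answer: 80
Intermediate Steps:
k(c) = (2 + c)*(8 + c) (k(c) = (c + 8)*(c + 2) = (8 + c)*(2 + c) = (2 + c)*(8 + c))
k(4) - 1*(-2)**3 = (16 + 4**2 + 10*4) - 1*(-2)**3 = (16 + 16 + 40) - 1*(-8) = 72 + 8 = 80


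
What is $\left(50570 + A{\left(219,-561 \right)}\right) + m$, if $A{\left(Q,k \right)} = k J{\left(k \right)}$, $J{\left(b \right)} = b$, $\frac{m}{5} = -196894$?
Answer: $-619179$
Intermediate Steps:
$m = -984470$ ($m = 5 \left(-196894\right) = -984470$)
$A{\left(Q,k \right)} = k^{2}$ ($A{\left(Q,k \right)} = k k = k^{2}$)
$\left(50570 + A{\left(219,-561 \right)}\right) + m = \left(50570 + \left(-561\right)^{2}\right) - 984470 = \left(50570 + 314721\right) - 984470 = 365291 - 984470 = -619179$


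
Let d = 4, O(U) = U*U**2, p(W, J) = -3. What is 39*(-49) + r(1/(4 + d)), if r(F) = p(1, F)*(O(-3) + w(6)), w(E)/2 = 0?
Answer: -1830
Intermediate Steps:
w(E) = 0 (w(E) = 2*0 = 0)
O(U) = U**3
r(F) = 81 (r(F) = -3*((-3)**3 + 0) = -3*(-27 + 0) = -3*(-27) = 81)
39*(-49) + r(1/(4 + d)) = 39*(-49) + 81 = -1911 + 81 = -1830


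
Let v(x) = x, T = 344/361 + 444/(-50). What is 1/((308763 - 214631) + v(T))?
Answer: 9025/849469758 ≈ 1.0624e-5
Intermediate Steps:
T = -71542/9025 (T = 344*(1/361) + 444*(-1/50) = 344/361 - 222/25 = -71542/9025 ≈ -7.9271)
1/((308763 - 214631) + v(T)) = 1/((308763 - 214631) - 71542/9025) = 1/(94132 - 71542/9025) = 1/(849469758/9025) = 9025/849469758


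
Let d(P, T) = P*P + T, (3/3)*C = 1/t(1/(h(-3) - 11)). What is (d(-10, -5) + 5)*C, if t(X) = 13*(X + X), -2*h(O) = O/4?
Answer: -2125/52 ≈ -40.865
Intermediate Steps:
h(O) = -O/8 (h(O) = -O/(2*4) = -O/8)
t(X) = 26*X (t(X) = 13*(2*X) = 26*X)
C = -85/208 (C = 1/(26/(-1/8*(-3) - 11)) = 1/(26/(3/8 - 11)) = 1/(26/(-85/8)) = 1/(26*(-8/85)) = 1/(-208/85) = -85/208 ≈ -0.40865)
d(P, T) = T + P**2 (d(P, T) = P**2 + T = T + P**2)
(d(-10, -5) + 5)*C = ((-5 + (-10)**2) + 5)*(-85/208) = ((-5 + 100) + 5)*(-85/208) = (95 + 5)*(-85/208) = 100*(-85/208) = -2125/52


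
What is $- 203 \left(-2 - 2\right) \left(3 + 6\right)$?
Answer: $7308$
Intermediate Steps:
$- 203 \left(-2 - 2\right) \left(3 + 6\right) = - 203 \left(\left(-4\right) 9\right) = \left(-203\right) \left(-36\right) = 7308$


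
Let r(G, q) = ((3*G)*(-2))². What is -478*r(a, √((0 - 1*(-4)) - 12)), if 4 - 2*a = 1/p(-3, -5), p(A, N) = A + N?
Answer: -2342439/32 ≈ -73201.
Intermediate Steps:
a = 33/16 (a = 2 - 1/(2*(-3 - 5)) = 2 - ½/(-8) = 2 - ½*(-⅛) = 2 + 1/16 = 33/16 ≈ 2.0625)
r(G, q) = 36*G² (r(G, q) = (-6*G)² = 36*G²)
-478*r(a, √((0 - 1*(-4)) - 12)) = -17208*(33/16)² = -17208*1089/256 = -478*9801/64 = -2342439/32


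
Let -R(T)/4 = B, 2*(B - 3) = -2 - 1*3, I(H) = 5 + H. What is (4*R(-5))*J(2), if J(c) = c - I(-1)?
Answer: 16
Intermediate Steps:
B = ½ (B = 3 + (-2 - 1*3)/2 = 3 + (-2 - 3)/2 = 3 + (½)*(-5) = 3 - 5/2 = ½ ≈ 0.50000)
R(T) = -2 (R(T) = -4*½ = -2)
J(c) = -4 + c (J(c) = c - (5 - 1) = c - 1*4 = c - 4 = -4 + c)
(4*R(-5))*J(2) = (4*(-2))*(-4 + 2) = -8*(-2) = 16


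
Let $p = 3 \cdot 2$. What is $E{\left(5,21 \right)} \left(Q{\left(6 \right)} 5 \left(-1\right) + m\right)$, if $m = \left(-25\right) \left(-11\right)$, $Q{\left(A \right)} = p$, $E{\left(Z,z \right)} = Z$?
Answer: $1225$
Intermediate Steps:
$p = 6$
$Q{\left(A \right)} = 6$
$m = 275$
$E{\left(5,21 \right)} \left(Q{\left(6 \right)} 5 \left(-1\right) + m\right) = 5 \left(6 \cdot 5 \left(-1\right) + 275\right) = 5 \left(30 \left(-1\right) + 275\right) = 5 \left(-30 + 275\right) = 5 \cdot 245 = 1225$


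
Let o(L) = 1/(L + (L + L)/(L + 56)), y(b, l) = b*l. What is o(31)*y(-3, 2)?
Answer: -522/2759 ≈ -0.18920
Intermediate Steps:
o(L) = 1/(L + 2*L/(56 + L)) (o(L) = 1/(L + (2*L)/(56 + L)) = 1/(L + 2*L/(56 + L)))
o(31)*y(-3, 2) = ((56 + 31)/(31*(58 + 31)))*(-3*2) = ((1/31)*87/89)*(-6) = ((1/31)*(1/89)*87)*(-6) = (87/2759)*(-6) = -522/2759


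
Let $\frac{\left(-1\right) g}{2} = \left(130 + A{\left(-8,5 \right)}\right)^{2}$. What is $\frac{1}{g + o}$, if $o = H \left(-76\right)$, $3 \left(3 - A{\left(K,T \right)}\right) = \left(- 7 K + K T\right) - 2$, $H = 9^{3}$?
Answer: $- \frac{9}{795086} \approx -1.132 \cdot 10^{-5}$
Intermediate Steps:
$H = 729$
$A{\left(K,T \right)} = \frac{11}{3} + \frac{7 K}{3} - \frac{K T}{3}$ ($A{\left(K,T \right)} = 3 - \frac{\left(- 7 K + K T\right) - 2}{3} = 3 - \frac{-2 - 7 K + K T}{3} = 3 + \left(\frac{2}{3} + \frac{7 K}{3} - \frac{K T}{3}\right) = \frac{11}{3} + \frac{7 K}{3} - \frac{K T}{3}$)
$g = - \frac{296450}{9}$ ($g = - 2 \left(130 + \left(\frac{11}{3} + \frac{7}{3} \left(-8\right) - \left(- \frac{8}{3}\right) 5\right)\right)^{2} = - 2 \left(130 + \left(\frac{11}{3} - \frac{56}{3} + \frac{40}{3}\right)\right)^{2} = - 2 \left(130 - \frac{5}{3}\right)^{2} = - 2 \left(\frac{385}{3}\right)^{2} = \left(-2\right) \frac{148225}{9} = - \frac{296450}{9} \approx -32939.0$)
$o = -55404$ ($o = 729 \left(-76\right) = -55404$)
$\frac{1}{g + o} = \frac{1}{- \frac{296450}{9} - 55404} = \frac{1}{- \frac{795086}{9}} = - \frac{9}{795086}$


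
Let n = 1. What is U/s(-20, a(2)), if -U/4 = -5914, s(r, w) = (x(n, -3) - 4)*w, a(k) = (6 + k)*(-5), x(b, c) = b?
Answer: 2957/15 ≈ 197.13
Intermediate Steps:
a(k) = -30 - 5*k
s(r, w) = -3*w (s(r, w) = (1 - 4)*w = -3*w)
U = 23656 (U = -4*(-5914) = 23656)
U/s(-20, a(2)) = 23656/((-3*(-30 - 5*2))) = 23656/((-3*(-30 - 10))) = 23656/((-3*(-40))) = 23656/120 = 23656*(1/120) = 2957/15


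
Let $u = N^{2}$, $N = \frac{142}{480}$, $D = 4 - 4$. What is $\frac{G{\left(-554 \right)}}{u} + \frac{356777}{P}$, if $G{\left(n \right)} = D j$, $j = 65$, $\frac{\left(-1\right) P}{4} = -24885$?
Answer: $\frac{356777}{99540} \approx 3.5843$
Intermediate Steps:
$P = 99540$ ($P = \left(-4\right) \left(-24885\right) = 99540$)
$D = 0$ ($D = 4 - 4 = 0$)
$N = \frac{71}{240}$ ($N = 142 \cdot \frac{1}{480} = \frac{71}{240} \approx 0.29583$)
$G{\left(n \right)} = 0$ ($G{\left(n \right)} = 0 \cdot 65 = 0$)
$u = \frac{5041}{57600}$ ($u = \left(\frac{71}{240}\right)^{2} = \frac{5041}{57600} \approx 0.087517$)
$\frac{G{\left(-554 \right)}}{u} + \frac{356777}{P} = \frac{0}{\frac{5041}{57600}} + \frac{356777}{99540} = 0 \cdot \frac{57600}{5041} + 356777 \cdot \frac{1}{99540} = 0 + \frac{356777}{99540} = \frac{356777}{99540}$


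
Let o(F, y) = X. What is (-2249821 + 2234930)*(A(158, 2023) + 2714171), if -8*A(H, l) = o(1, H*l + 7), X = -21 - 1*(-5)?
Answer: -40416750143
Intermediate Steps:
X = -16 (X = -21 + 5 = -16)
o(F, y) = -16
A(H, l) = 2 (A(H, l) = -⅛*(-16) = 2)
(-2249821 + 2234930)*(A(158, 2023) + 2714171) = (-2249821 + 2234930)*(2 + 2714171) = -14891*2714173 = -40416750143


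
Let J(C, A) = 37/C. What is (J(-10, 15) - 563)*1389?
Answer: -7871463/10 ≈ -7.8715e+5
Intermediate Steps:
(J(-10, 15) - 563)*1389 = (37/(-10) - 563)*1389 = (37*(-⅒) - 563)*1389 = (-37/10 - 563)*1389 = -5667/10*1389 = -7871463/10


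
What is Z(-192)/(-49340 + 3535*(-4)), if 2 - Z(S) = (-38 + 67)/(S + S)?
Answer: -797/24376320 ≈ -3.2696e-5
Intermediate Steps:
Z(S) = 2 - 29/(2*S) (Z(S) = 2 - (-38 + 67)/(S + S) = 2 - 29/(2*S))
Z(-192)/(-49340 + 3535*(-4)) = (2 - 29/2/(-192))/(-49340 + 3535*(-4)) = (2 - 29/2*(-1/192))/(-49340 - 14140) = (2 + 29/384)/(-63480) = (797/384)*(-1/63480) = -797/24376320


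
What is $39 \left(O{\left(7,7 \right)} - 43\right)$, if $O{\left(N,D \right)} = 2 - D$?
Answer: $-1872$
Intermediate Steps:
$39 \left(O{\left(7,7 \right)} - 43\right) = 39 \left(\left(2 - 7\right) - 43\right) = 39 \left(-5 - 43\right) = 39 \left(-48\right) = -1872$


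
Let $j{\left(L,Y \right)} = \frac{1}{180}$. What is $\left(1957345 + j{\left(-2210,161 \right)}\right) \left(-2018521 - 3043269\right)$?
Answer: $- \frac{178338048762079}{18} \approx -9.9077 \cdot 10^{12}$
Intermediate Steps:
$j{\left(L,Y \right)} = \frac{1}{180}$
$\left(1957345 + j{\left(-2210,161 \right)}\right) \left(-2018521 - 3043269\right) = \left(1957345 + \frac{1}{180}\right) \left(-2018521 - 3043269\right) = \frac{352322101}{180} \left(-5061790\right) = - \frac{178338048762079}{18}$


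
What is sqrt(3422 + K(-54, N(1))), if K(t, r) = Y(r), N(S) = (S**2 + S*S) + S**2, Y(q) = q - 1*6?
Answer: sqrt(3419) ≈ 58.472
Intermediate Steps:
Y(q) = -6 + q (Y(q) = q - 6 = -6 + q)
N(S) = 3*S**2 (N(S) = (S**2 + S**2) + S**2 = 2*S**2 + S**2 = 3*S**2)
K(t, r) = -6 + r
sqrt(3422 + K(-54, N(1))) = sqrt(3422 + (-6 + 3*1**2)) = sqrt(3422 + (-6 + 3*1)) = sqrt(3422 + (-6 + 3)) = sqrt(3422 - 3) = sqrt(3419)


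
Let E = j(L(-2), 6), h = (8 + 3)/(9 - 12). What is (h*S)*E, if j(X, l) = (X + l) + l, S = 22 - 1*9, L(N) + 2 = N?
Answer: -1144/3 ≈ -381.33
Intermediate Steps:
L(N) = -2 + N
h = -11/3 (h = 11/(-3) = 11*(-⅓) = -11/3 ≈ -3.6667)
S = 13 (S = 22 - 9 = 13)
j(X, l) = X + 2*l
E = 8 (E = (-2 - 2) + 2*6 = -4 + 12 = 8)
(h*S)*E = -11/3*13*8 = -143/3*8 = -1144/3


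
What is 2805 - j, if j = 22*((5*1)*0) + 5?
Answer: 2800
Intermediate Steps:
j = 5 (j = 22*(5*0) + 5 = 22*0 + 5 = 0 + 5 = 5)
2805 - j = 2805 - 1*5 = 2805 - 5 = 2800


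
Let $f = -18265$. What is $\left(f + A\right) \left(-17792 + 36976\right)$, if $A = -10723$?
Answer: $-556105792$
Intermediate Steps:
$\left(f + A\right) \left(-17792 + 36976\right) = \left(-18265 - 10723\right) \left(-17792 + 36976\right) = \left(-28988\right) 19184 = -556105792$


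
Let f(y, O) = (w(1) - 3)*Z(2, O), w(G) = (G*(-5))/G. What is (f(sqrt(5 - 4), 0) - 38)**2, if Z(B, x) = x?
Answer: 1444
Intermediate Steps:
w(G) = -5 (w(G) = (-5*G)/G = -5)
f(y, O) = -8*O (f(y, O) = (-5 - 3)*O = -8*O)
(f(sqrt(5 - 4), 0) - 38)**2 = (-8*0 - 38)**2 = (0 - 38)**2 = (-38)**2 = 1444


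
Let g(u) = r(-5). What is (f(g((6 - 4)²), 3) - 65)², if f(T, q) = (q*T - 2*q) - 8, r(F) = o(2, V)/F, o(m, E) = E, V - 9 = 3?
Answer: 185761/25 ≈ 7430.4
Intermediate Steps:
V = 12 (V = 9 + 3 = 12)
r(F) = 12/F
g(u) = -12/5 (g(u) = 12/(-5) = 12*(-⅕) = -12/5)
f(T, q) = -8 - 2*q + T*q (f(T, q) = (T*q - 2*q) - 8 = (-2*q + T*q) - 8 = -8 - 2*q + T*q)
(f(g((6 - 4)²), 3) - 65)² = ((-8 - 2*3 - 12/5*3) - 65)² = ((-8 - 6 - 36/5) - 65)² = (-106/5 - 65)² = (-431/5)² = 185761/25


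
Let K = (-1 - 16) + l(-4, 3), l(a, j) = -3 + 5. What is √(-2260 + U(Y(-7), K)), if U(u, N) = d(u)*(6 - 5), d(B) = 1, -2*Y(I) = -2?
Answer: 3*I*√251 ≈ 47.529*I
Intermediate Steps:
l(a, j) = 2
Y(I) = 1 (Y(I) = -½*(-2) = 1)
K = -15 (K = (-1 - 16) + 2 = -17 + 2 = -15)
U(u, N) = 1 (U(u, N) = 1*(6 - 5) = 1*1 = 1)
√(-2260 + U(Y(-7), K)) = √(-2260 + 1) = √(-2259) = 3*I*√251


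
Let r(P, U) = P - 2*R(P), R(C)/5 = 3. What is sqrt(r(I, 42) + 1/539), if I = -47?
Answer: I*sqrt(456522)/77 ≈ 8.7749*I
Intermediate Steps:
R(C) = 15 (R(C) = 5*3 = 15)
r(P, U) = -30 + P (r(P, U) = P - 2*15 = P - 30 = -30 + P)
sqrt(r(I, 42) + 1/539) = sqrt((-30 - 47) + 1/539) = sqrt(-77 + 1/539) = sqrt(-41502/539) = I*sqrt(456522)/77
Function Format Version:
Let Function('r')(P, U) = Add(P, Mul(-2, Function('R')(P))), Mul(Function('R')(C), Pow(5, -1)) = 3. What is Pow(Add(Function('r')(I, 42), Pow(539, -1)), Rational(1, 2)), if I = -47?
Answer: Mul(Rational(1, 77), I, Pow(456522, Rational(1, 2))) ≈ Mul(8.7749, I)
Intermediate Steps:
Function('R')(C) = 15 (Function('R')(C) = Mul(5, 3) = 15)
Function('r')(P, U) = Add(-30, P) (Function('r')(P, U) = Add(P, Mul(-2, 15)) = Add(P, -30) = Add(-30, P))
Pow(Add(Function('r')(I, 42), Pow(539, -1)), Rational(1, 2)) = Pow(Add(Add(-30, -47), Pow(539, -1)), Rational(1, 2)) = Pow(Add(-77, Rational(1, 539)), Rational(1, 2)) = Pow(Rational(-41502, 539), Rational(1, 2)) = Mul(Rational(1, 77), I, Pow(456522, Rational(1, 2)))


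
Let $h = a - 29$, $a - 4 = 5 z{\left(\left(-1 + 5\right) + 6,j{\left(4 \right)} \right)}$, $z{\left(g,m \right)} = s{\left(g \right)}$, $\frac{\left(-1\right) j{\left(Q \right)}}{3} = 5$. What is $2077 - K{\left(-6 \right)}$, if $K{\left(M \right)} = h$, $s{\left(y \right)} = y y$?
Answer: $1602$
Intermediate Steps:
$j{\left(Q \right)} = -15$ ($j{\left(Q \right)} = \left(-3\right) 5 = -15$)
$s{\left(y \right)} = y^{2}$
$z{\left(g,m \right)} = g^{2}$
$a = 504$ ($a = 4 + 5 \left(\left(-1 + 5\right) + 6\right)^{2} = 4 + 5 \left(4 + 6\right)^{2} = 4 + 5 \cdot 10^{2} = 4 + 5 \cdot 100 = 4 + 500 = 504$)
$h = 475$ ($h = 504 - 29 = 475$)
$K{\left(M \right)} = 475$
$2077 - K{\left(-6 \right)} = 2077 - 475 = 1602$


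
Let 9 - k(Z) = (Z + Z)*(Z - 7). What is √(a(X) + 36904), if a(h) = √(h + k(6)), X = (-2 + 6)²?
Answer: √(36904 + √37) ≈ 192.12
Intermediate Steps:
X = 16 (X = 4² = 16)
k(Z) = 9 - 2*Z*(-7 + Z) (k(Z) = 9 - (Z + Z)*(Z - 7) = 9 - 2*Z*(-7 + Z))
a(h) = √(21 + h) (a(h) = √(h + (9 - 2*6² + 14*6)) = √(h + (9 - 2*36 + 84)) = √(h + (9 - 72 + 84)) = √(h + 21) = √(21 + h))
√(a(X) + 36904) = √(√(21 + 16) + 36904) = √(√37 + 36904) = √(36904 + √37)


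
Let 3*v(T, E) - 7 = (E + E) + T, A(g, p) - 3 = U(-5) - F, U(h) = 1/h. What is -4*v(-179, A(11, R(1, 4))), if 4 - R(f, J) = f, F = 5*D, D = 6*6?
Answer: 10528/15 ≈ 701.87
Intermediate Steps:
D = 36
F = 180 (F = 5*36 = 180)
R(f, J) = 4 - f
A(g, p) = -886/5 (A(g, p) = 3 + (1/(-5) - 1*180) = 3 + (-1/5 - 180) = 3 - 901/5 = -886/5)
v(T, E) = 7/3 + T/3 + 2*E/3 (v(T, E) = 7/3 + ((E + E) + T)/3 = 7/3 + (2*E + T)/3 = 7/3 + (T + 2*E)/3 = 7/3 + (T/3 + 2*E/3) = 7/3 + T/3 + 2*E/3)
-4*v(-179, A(11, R(1, 4))) = -4*(7/3 + (1/3)*(-179) + (2/3)*(-886/5)) = -4*(7/3 - 179/3 - 1772/15) = -4*(-2632/15) = 10528/15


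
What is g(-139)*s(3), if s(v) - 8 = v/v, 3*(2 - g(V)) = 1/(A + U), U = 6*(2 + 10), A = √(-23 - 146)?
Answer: 96138/5353 + 39*I/5353 ≈ 17.96 + 0.0072856*I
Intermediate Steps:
A = 13*I (A = √(-169) = 13*I ≈ 13.0*I)
U = 72 (U = 6*12 = 72)
g(V) = 2 - (72 - 13*I)/16059 (g(V) = 2 - 1/(3*(13*I + 72)) = 2 - (72 - 13*I)/5353/3 = 2 - (72 - 13*I)/16059)
s(v) = 9 (s(v) = 8 + v/v = 8 + 1 = 9)
g(-139)*s(3) = (10682/5353 + 13*I/16059)*9 = 96138/5353 + 39*I/5353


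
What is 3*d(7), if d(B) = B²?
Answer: 147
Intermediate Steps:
3*d(7) = 3*7² = 3*49 = 147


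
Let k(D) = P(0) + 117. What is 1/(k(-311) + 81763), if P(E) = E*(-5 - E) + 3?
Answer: 1/81883 ≈ 1.2213e-5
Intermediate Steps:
P(E) = 3 + E*(-5 - E)
k(D) = 120 (k(D) = (3 - 1*0**2 - 5*0) + 117 = (3 - 1*0 + 0) + 117 = (3 + 0 + 0) + 117 = 3 + 117 = 120)
1/(k(-311) + 81763) = 1/(120 + 81763) = 1/81883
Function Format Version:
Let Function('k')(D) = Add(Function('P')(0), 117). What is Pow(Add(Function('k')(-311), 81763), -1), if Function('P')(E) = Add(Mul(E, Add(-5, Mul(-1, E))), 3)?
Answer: Rational(1, 81883) ≈ 1.2213e-5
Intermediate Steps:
Function('P')(E) = Add(3, Mul(E, Add(-5, Mul(-1, E))))
Function('k')(D) = 120 (Function('k')(D) = Add(Add(3, Mul(-1, Pow(0, 2)), Mul(-5, 0)), 117) = Add(Add(3, Mul(-1, 0), 0), 117) = Add(Add(3, 0, 0), 117) = Add(3, 117) = 120)
Pow(Add(Function('k')(-311), 81763), -1) = Pow(Add(120, 81763), -1) = Pow(81883, -1) = Rational(1, 81883)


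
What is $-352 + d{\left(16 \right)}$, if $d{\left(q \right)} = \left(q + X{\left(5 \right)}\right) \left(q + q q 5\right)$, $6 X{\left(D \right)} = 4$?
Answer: $21248$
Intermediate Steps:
$X{\left(D \right)} = \frac{2}{3}$ ($X{\left(D \right)} = \frac{1}{6} \cdot 4 = \frac{2}{3}$)
$d{\left(q \right)} = \left(\frac{2}{3} + q\right) \left(q + 5 q^{2}\right)$ ($d{\left(q \right)} = \left(q + \frac{2}{3}\right) \left(q + q q 5\right) = \left(\frac{2}{3} + q\right) \left(q + q^{2} \cdot 5\right) = \left(\frac{2}{3} + q\right) \left(q + 5 q^{2}\right)$)
$-352 + d{\left(16 \right)} = -352 + \frac{1}{3} \cdot 16 \left(2 + 13 \cdot 16 + 15 \cdot 16^{2}\right) = -352 + \frac{1}{3} \cdot 16 \left(2 + 208 + 15 \cdot 256\right) = -352 + \frac{1}{3} \cdot 16 \left(2 + 208 + 3840\right) = -352 + \frac{1}{3} \cdot 16 \cdot 4050 = -352 + 21600 = 21248$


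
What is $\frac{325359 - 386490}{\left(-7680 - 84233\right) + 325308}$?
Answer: $- \frac{61131}{233395} \approx -0.26192$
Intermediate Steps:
$\frac{325359 - 386490}{\left(-7680 - 84233\right) + 325308} = - \frac{61131}{-91913 + 325308} = - \frac{61131}{233395}$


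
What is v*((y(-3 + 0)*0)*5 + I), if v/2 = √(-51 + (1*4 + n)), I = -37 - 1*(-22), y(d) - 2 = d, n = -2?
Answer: -210*I ≈ -210.0*I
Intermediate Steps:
y(d) = 2 + d
I = -15 (I = -37 + 22 = -15)
v = 14*I (v = 2*√(-51 + (1*4 - 2)) = 2*√(-51 + (4 - 2)) = 2*√(-51 + 2) = 2*√(-49) = 2*(7*I) = 14*I ≈ 14.0*I)
v*((y(-3 + 0)*0)*5 + I) = (14*I)*(((2 + (-3 + 0))*0)*5 - 15) = (14*I)*(((2 - 3)*0)*5 - 15) = (14*I)*(-1*0*5 - 15) = (14*I)*(0*5 - 15) = (14*I)*(0 - 15) = (14*I)*(-15) = -210*I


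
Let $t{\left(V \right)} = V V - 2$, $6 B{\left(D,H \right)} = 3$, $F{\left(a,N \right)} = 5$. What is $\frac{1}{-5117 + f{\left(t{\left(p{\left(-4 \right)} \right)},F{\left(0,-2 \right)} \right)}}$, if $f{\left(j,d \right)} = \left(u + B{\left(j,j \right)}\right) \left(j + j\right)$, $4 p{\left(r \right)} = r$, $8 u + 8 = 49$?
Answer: $- \frac{4}{20513} \approx -0.000195$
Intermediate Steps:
$u = \frac{41}{8}$ ($u = -1 + \frac{1}{8} \cdot 49 = -1 + \frac{49}{8} = \frac{41}{8} \approx 5.125$)
$p{\left(r \right)} = \frac{r}{4}$
$B{\left(D,H \right)} = \frac{1}{2}$ ($B{\left(D,H \right)} = \frac{1}{6} \cdot 3 = \frac{1}{2}$)
$t{\left(V \right)} = -2 + V^{2}$ ($t{\left(V \right)} = V^{2} - 2 = -2 + V^{2}$)
$f{\left(j,d \right)} = \frac{45 j}{4}$ ($f{\left(j,d \right)} = \left(\frac{41}{8} + \frac{1}{2}\right) \left(j + j\right) = \frac{45 \cdot 2 j}{8} = \frac{45 j}{4}$)
$\frac{1}{-5117 + f{\left(t{\left(p{\left(-4 \right)} \right)},F{\left(0,-2 \right)} \right)}} = \frac{1}{-5117 + \frac{45 \left(-2 + \left(\frac{1}{4} \left(-4\right)\right)^{2}\right)}{4}} = \frac{1}{-5117 + \frac{45 \left(-2 + \left(-1\right)^{2}\right)}{4}} = \frac{1}{-5117 + \frac{45 \left(-2 + 1\right)}{4}} = \frac{1}{-5117 + \frac{45}{4} \left(-1\right)} = \frac{1}{-5117 - \frac{45}{4}} = \frac{1}{- \frac{20513}{4}} = - \frac{4}{20513}$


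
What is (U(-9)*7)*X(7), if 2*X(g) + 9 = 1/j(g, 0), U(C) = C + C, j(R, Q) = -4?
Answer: 2331/4 ≈ 582.75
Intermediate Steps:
U(C) = 2*C
X(g) = -37/8 (X(g) = -9/2 + (½)/(-4) = -9/2 + (½)*(-¼) = -9/2 - ⅛ = -37/8)
(U(-9)*7)*X(7) = ((2*(-9))*7)*(-37/8) = -18*7*(-37/8) = -126*(-37/8) = 2331/4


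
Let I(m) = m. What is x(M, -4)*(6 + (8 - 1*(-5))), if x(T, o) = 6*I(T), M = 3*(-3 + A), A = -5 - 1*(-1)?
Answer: -2394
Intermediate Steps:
A = -4 (A = -5 + 1 = -4)
M = -21 (M = 3*(-3 - 4) = 3*(-7) = -21)
x(T, o) = 6*T
x(M, -4)*(6 + (8 - 1*(-5))) = (6*(-21))*(6 + (8 - 1*(-5))) = -126*(6 + (8 + 5)) = -126*(6 + 13) = -126*19 = -2394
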